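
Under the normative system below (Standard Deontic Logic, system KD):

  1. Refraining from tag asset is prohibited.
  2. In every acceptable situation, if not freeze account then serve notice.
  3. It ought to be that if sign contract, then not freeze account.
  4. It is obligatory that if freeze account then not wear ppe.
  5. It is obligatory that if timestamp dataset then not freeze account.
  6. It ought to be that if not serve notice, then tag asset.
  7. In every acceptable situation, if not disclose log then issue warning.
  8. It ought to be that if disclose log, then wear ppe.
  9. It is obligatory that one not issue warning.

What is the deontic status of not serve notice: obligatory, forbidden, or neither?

Forbidden

Premise 9 gives O(¬issue_warning).
The contrapositive of premise 7 (O(¬disclose_log → issue_warning)) is O(¬issue_warning → disclose_log), and O(¬issue_warning) is already established, so O(disclose_log).
With premise 8, O(disclose_log → wear_ppe), the K-axiom yields O(wear_ppe).
Premise 4, O(freeze_account → ¬wear_ppe), contraposes to O(wear_ppe → ¬freeze_account); with O(wear_ppe) we get O(¬freeze_account).
With premise 2, O(¬freeze_account → serve_notice), the K-axiom yields O(serve_notice).
Premises 1, 3, 5, 6 do not contribute to this derivation.
Thus O(serve_notice), which is F(¬serve_notice): ¬serve_notice is forbidden.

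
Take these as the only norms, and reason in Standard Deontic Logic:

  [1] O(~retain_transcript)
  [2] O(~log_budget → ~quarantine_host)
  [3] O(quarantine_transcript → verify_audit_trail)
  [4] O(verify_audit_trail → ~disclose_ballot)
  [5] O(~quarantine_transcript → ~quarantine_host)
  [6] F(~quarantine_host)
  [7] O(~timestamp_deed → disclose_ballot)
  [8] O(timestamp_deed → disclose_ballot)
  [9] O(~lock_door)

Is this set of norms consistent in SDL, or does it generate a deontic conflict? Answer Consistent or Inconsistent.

Inconsistent

Premises 8 and 7 are O(timestamp_deed → disclose_ballot) and O(~timestamp_deed → disclose_ballot); every ideal world satisfies timestamp_deed or ~timestamp_deed, so in either case disclose_ballot holds — hence O(disclose_ballot).
The contrapositive of premise 4 (O(verify_audit_trail → ~disclose_ballot)) is O(disclose_ballot → ~verify_audit_trail), and O(disclose_ballot) is already established, so O(~verify_audit_trail).
The contrapositive of premise 3 (O(quarantine_transcript → verify_audit_trail)) is O(~verify_audit_trail → ~quarantine_transcript), and O(~verify_audit_trail) is already established, so O(~quarantine_transcript).
From O(~quarantine_transcript) and premise 5, O(~quarantine_transcript → ~quarantine_host), we obtain O(~quarantine_host).
But premise 6, F(~quarantine_host), means O(quarantine_host).
We now have both O(~quarantine_host) and O(quarantine_host) — quarantine_host is simultaneously obligatory and forbidden, violating the D-axiom.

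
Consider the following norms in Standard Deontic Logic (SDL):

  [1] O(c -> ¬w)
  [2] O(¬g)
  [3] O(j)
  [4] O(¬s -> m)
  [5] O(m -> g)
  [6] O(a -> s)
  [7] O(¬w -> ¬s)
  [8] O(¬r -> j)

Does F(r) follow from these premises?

No

Premise 8 is O(¬r -> j); even if O(j) held, inferring O(¬r) would be affirming the consequent — invalid.
No other premise forces O(¬r). An ideal world satisfying every premise can still have r true, so F(r) is not derivable.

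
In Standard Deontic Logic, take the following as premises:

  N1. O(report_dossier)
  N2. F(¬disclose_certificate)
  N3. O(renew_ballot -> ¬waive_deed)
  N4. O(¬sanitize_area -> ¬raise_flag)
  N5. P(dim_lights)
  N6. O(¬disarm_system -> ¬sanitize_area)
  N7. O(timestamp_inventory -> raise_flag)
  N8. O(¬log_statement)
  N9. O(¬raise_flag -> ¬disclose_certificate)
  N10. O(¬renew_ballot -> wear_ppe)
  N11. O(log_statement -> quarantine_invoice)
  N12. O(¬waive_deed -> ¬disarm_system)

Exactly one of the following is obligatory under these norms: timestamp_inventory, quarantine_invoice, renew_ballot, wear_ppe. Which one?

wear_ppe

Premise 2, F(¬disclose_certificate), is equivalent to O(disclose_certificate).
Premise 9 is O(¬raise_flag -> ¬disclose_certificate); contrapositively O(disclose_certificate -> raise_flag). Since O(disclose_certificate) holds, K gives O(raise_flag).
Premise 4, O(¬sanitize_area -> ¬raise_flag), contraposes to O(raise_flag -> sanitize_area); with O(raise_flag) we get O(sanitize_area).
Premise 6, O(¬disarm_system -> ¬sanitize_area), contraposes to O(sanitize_area -> disarm_system); with O(sanitize_area) we get O(disarm_system).
Premise 12, O(¬waive_deed -> ¬disarm_system), contraposes to O(disarm_system -> waive_deed); with O(disarm_system) we get O(waive_deed).
The contrapositive of premise 3 (O(renew_ballot -> ¬waive_deed)) is O(waive_deed -> ¬renew_ballot), and O(waive_deed) is already established, so O(¬renew_ballot).
Premise 10 is O(¬renew_ballot -> wear_ppe); since O(¬renew_ballot), deontic closure gives O(wear_ppe).
So O(wear_ppe) holds — wear_ppe is obligatory. None of the other listed options is made obligatory by any chain of premises.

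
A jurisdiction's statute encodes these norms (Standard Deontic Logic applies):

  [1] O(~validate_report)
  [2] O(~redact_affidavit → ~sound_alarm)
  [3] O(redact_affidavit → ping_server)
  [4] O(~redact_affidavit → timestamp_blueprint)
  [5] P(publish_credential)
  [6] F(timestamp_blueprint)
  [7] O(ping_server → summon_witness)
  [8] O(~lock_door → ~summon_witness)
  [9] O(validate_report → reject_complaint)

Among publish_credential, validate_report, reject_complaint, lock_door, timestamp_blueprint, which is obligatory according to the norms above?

F(timestamp_blueprint) at premise 6 means O(~timestamp_blueprint).
Premise 4, O(~redact_affidavit → timestamp_blueprint), contraposes to O(~timestamp_blueprint → redact_affidavit); with O(~timestamp_blueprint) we get O(redact_affidavit).
With premise 3, O(redact_affidavit → ping_server), the K-axiom yields O(ping_server).
From O(ping_server) and premise 7, O(ping_server → summon_witness), we obtain O(summon_witness).
The contrapositive of premise 8 (O(~lock_door → ~summon_witness)) is O(summon_witness → lock_door), and O(summon_witness) is already established, so O(lock_door).
So O(lock_door) holds — lock_door is obligatory. None of the other listed options is made obligatory by any chain of premises.

lock_door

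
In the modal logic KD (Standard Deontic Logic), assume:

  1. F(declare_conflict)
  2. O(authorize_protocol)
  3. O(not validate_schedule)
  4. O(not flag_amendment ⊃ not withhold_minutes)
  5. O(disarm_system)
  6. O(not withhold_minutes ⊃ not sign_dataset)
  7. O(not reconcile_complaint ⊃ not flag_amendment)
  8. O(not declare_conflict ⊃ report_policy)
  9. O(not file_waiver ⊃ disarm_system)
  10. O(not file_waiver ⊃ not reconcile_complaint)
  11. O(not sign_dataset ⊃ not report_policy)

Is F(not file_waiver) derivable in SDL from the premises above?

Yes

Premise 1 is F(declare_conflict), i.e. O(not declare_conflict).
Premise 8 is O(not declare_conflict ⊃ report_policy); since O(not declare_conflict), deontic closure gives O(report_policy).
The contrapositive of premise 11 (O(not sign_dataset ⊃ not report_policy)) is O(report_policy ⊃ sign_dataset), and O(report_policy) is already established, so O(sign_dataset).
The contrapositive of premise 6 (O(not withhold_minutes ⊃ not sign_dataset)) is O(sign_dataset ⊃ withhold_minutes), and O(sign_dataset) is already established, so O(withhold_minutes).
Premise 4, O(not flag_amendment ⊃ not withhold_minutes), contraposes to O(withhold_minutes ⊃ flag_amendment); with O(withhold_minutes) we get O(flag_amendment).
Premise 7, O(not reconcile_complaint ⊃ not flag_amendment), contraposes to O(flag_amendment ⊃ reconcile_complaint); with O(flag_amendment) we get O(reconcile_complaint).
The contrapositive of premise 10 (O(not file_waiver ⊃ not reconcile_complaint)) is O(reconcile_complaint ⊃ file_waiver), and O(reconcile_complaint) is already established, so O(file_waiver).
Premises 2, 3, 5, 9 do not contribute to this derivation.
So O(file_waiver) holds, i.e. F(not file_waiver). The claim follows.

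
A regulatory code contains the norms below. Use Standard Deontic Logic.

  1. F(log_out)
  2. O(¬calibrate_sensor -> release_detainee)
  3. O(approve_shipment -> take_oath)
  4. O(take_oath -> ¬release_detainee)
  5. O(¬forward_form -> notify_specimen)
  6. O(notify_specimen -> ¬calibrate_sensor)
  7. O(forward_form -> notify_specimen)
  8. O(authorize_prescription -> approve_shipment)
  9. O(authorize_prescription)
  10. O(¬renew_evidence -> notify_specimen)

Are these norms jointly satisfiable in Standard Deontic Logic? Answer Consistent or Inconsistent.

Inconsistent

Premises 5 and 7 cover both cases: O(¬forward_form -> notify_specimen) and O(forward_form -> notify_specimen). Since ¬forward_form ∨ forward_form is a tautology, O(notify_specimen) follows.
With premise 6, O(notify_specimen -> ¬calibrate_sensor), the K-axiom yields O(¬calibrate_sensor).
With premise 2, O(¬calibrate_sensor -> release_detainee), the K-axiom yields O(release_detainee).
Premise 4 is O(take_oath -> ¬release_detainee); contrapositively O(release_detainee -> ¬take_oath). Since O(release_detainee) holds, K gives O(¬take_oath).
Premise 3, O(approve_shipment -> take_oath), contraposes to O(¬take_oath -> ¬approve_shipment); with O(¬take_oath) we get O(¬approve_shipment).
Premise 8 is O(authorize_prescription -> approve_shipment); contrapositively O(¬approve_shipment -> ¬authorize_prescription). Since O(¬approve_shipment) holds, K gives O(¬authorize_prescription).
Yet premise 9 states O(authorize_prescription).
We now have both O(¬authorize_prescription) and O(authorize_prescription) — authorize_prescription is simultaneously obligatory and forbidden, violating the D-axiom.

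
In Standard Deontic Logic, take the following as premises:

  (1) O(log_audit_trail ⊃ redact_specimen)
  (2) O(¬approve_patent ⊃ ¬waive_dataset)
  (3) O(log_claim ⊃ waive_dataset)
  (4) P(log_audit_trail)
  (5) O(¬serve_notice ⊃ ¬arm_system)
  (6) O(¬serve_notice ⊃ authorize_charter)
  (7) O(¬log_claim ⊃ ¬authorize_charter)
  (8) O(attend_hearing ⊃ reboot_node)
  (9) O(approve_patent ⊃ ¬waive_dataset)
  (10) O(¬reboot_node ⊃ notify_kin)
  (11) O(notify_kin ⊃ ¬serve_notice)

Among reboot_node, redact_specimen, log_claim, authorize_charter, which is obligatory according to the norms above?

reboot_node

By case analysis on approve_patent: premise 9 gives O(approve_patent ⊃ ¬waive_dataset) and premise 2 gives O(¬approve_patent ⊃ ¬waive_dataset), so O(¬waive_dataset) either way.
The contrapositive of premise 3 (O(log_claim ⊃ waive_dataset)) is O(¬waive_dataset ⊃ ¬log_claim), and O(¬waive_dataset) is already established, so O(¬log_claim).
Premise 7 is O(¬log_claim ⊃ ¬authorize_charter); since O(¬log_claim), deontic closure gives O(¬authorize_charter).
The contrapositive of premise 6 (O(¬serve_notice ⊃ authorize_charter)) is O(¬authorize_charter ⊃ serve_notice), and O(¬authorize_charter) is already established, so O(serve_notice).
Premise 11 is O(notify_kin ⊃ ¬serve_notice); contrapositively O(serve_notice ⊃ ¬notify_kin). Since O(serve_notice) holds, K gives O(¬notify_kin).
Premise 10 is O(¬reboot_node ⊃ notify_kin); contrapositively O(¬notify_kin ⊃ reboot_node). Since O(¬notify_kin) holds, K gives O(reboot_node).
So O(reboot_node) holds — reboot_node is obligatory. None of the other listed options is made obligatory by any chain of premises.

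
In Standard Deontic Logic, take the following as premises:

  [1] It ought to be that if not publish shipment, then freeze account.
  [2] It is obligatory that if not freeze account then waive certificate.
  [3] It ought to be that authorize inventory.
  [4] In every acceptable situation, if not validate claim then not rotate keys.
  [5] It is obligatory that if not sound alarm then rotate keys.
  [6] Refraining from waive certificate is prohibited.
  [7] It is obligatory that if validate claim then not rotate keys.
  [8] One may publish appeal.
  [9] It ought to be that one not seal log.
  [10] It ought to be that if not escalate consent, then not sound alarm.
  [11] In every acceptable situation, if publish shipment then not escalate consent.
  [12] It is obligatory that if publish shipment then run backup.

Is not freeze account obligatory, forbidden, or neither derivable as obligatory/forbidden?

Premises 4 and 7 are O(¬validate_claim → ¬rotate_keys) and O(validate_claim → ¬rotate_keys); every ideal world satisfies ¬validate_claim or validate_claim, so in either case ¬rotate_keys holds — hence O(¬rotate_keys).
Premise 5, O(¬sound_alarm → rotate_keys), contraposes to O(¬rotate_keys → sound_alarm); with O(¬rotate_keys) we get O(sound_alarm).
Premise 10 is O(¬escalate_consent → ¬sound_alarm); contrapositively O(sound_alarm → escalate_consent). Since O(sound_alarm) holds, K gives O(escalate_consent).
The contrapositive of premise 11 (O(publish_shipment → ¬escalate_consent)) is O(escalate_consent → ¬publish_shipment), and O(escalate_consent) is already established, so O(¬publish_shipment).
Applying K to premise 1 (O(¬publish_shipment → freeze_account)) and O(¬publish_shipment) yields O(freeze_account).
Premises 2, 3, 6, 8, 9, 12 do not contribute to this derivation.
Thus O(freeze_account), which is F(¬freeze_account): ¬freeze_account is forbidden.

Forbidden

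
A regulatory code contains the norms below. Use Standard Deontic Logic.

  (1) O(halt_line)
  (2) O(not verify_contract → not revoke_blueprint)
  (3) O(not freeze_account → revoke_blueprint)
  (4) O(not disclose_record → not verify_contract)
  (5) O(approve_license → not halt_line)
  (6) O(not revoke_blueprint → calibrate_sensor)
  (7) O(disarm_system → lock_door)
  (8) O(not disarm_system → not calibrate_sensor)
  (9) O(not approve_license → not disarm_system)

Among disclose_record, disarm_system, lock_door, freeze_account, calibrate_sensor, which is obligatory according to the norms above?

disclose_record

From premise 1 we have O(halt_line).
Premise 5 is O(approve_license → not halt_line); contrapositively O(halt_line → not approve_license). Since O(halt_line) holds, K gives O(not approve_license).
With premise 9, O(not approve_license → not disarm_system), the K-axiom yields O(not disarm_system).
Premise 8 is O(not disarm_system → not calibrate_sensor); since O(not disarm_system), deontic closure gives O(not calibrate_sensor).
Premise 6, O(not revoke_blueprint → calibrate_sensor), contraposes to O(not calibrate_sensor → revoke_blueprint); with O(not calibrate_sensor) we get O(revoke_blueprint).
Premise 2 is O(not verify_contract → not revoke_blueprint); contrapositively O(revoke_blueprint → verify_contract). Since O(revoke_blueprint) holds, K gives O(verify_contract).
The contrapositive of premise 4 (O(not disclose_record → not verify_contract)) is O(verify_contract → disclose_record), and O(verify_contract) is already established, so O(disclose_record).
So O(disclose_record) holds — disclose_record is obligatory. None of the other listed options is made obligatory by any chain of premises.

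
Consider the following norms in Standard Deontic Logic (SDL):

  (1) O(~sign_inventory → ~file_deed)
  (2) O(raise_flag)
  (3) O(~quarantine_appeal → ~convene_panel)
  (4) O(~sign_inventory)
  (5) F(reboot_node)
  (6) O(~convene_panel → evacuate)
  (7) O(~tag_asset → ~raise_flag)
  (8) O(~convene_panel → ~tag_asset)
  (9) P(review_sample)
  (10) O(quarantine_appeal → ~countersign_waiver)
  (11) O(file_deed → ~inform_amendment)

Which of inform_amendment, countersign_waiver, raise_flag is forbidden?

countersign_waiver

Premise 2 states O(raise_flag) outright.
Premise 7 is O(~tag_asset → ~raise_flag); contrapositively O(raise_flag → tag_asset). Since O(raise_flag) holds, K gives O(tag_asset).
Premise 8, O(~convene_panel → ~tag_asset), contraposes to O(tag_asset → convene_panel); with O(tag_asset) we get O(convene_panel).
The contrapositive of premise 3 (O(~quarantine_appeal → ~convene_panel)) is O(convene_panel → quarantine_appeal), and O(convene_panel) is already established, so O(quarantine_appeal).
Applying K to premise 10 (O(quarantine_appeal → ~countersign_waiver)) and O(quarantine_appeal) yields O(~countersign_waiver).
So O(~countersign_waiver) holds, i.e. countersign_waiver is forbidden. None of the other listed options is forbidden under the premises.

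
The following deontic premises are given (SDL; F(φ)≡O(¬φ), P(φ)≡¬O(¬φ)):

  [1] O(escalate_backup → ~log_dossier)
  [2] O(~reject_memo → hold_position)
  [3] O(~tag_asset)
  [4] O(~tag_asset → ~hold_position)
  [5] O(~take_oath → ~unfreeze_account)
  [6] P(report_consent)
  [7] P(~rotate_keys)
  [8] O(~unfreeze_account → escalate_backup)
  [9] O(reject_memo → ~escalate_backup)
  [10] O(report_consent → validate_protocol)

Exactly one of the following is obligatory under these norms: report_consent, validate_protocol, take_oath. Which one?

Premise 3 gives O(~tag_asset).
Applying K to premise 4 (O(~tag_asset → ~hold_position)) and O(~tag_asset) yields O(~hold_position).
The contrapositive of premise 2 (O(~reject_memo → hold_position)) is O(~hold_position → reject_memo), and O(~hold_position) is already established, so O(reject_memo).
With premise 9, O(reject_memo → ~escalate_backup), the K-axiom yields O(~escalate_backup).
The contrapositive of premise 8 (O(~unfreeze_account → escalate_backup)) is O(~escalate_backup → unfreeze_account), and O(~escalate_backup) is already established, so O(unfreeze_account).
Premise 5, O(~take_oath → ~unfreeze_account), contraposes to O(unfreeze_account → take_oath); with O(unfreeze_account) we get O(take_oath).
So O(take_oath) holds — take_oath is obligatory. None of the other listed options is made obligatory by any chain of premises.

take_oath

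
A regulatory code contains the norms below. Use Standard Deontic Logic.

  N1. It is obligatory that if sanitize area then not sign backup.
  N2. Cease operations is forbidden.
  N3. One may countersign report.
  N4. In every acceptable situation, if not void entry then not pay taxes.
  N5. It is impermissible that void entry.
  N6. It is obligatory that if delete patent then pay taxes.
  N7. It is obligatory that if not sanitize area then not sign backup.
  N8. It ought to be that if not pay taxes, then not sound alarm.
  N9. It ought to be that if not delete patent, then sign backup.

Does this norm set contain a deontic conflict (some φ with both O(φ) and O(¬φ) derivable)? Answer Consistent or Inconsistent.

Premises 1 and 7 are O(sanitize_area → ¬sign_backup) and O(¬sanitize_area → ¬sign_backup); every ideal world satisfies sanitize_area or ¬sanitize_area, so in either case ¬sign_backup holds — hence O(¬sign_backup).
Premise 9 is O(¬delete_patent → sign_backup); contrapositively O(¬sign_backup → delete_patent). Since O(¬sign_backup) holds, K gives O(delete_patent).
Premise 6 is O(delete_patent → pay_taxes); since O(delete_patent), deontic closure gives O(pay_taxes).
The contrapositive of premise 4 (O(¬void_entry → ¬pay_taxes)) is O(pay_taxes → void_entry), and O(pay_taxes) is already established, so O(void_entry).
But premise 5, F(void_entry), means O(¬void_entry).
We now have both O(void_entry) and O(¬void_entry) — void_entry is simultaneously obligatory and forbidden, violating the D-axiom.

Inconsistent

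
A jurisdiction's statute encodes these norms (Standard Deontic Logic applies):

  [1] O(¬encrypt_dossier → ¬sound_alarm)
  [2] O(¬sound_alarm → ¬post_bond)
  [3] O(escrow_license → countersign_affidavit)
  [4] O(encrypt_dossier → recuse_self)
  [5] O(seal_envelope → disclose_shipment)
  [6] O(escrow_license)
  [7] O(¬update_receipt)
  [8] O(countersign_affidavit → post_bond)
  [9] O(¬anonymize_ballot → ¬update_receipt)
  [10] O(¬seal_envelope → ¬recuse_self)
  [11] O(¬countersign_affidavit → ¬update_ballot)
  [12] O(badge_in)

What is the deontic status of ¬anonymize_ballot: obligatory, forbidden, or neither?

Premise 9 is O(¬anonymize_ballot → ¬update_receipt); even if O(¬update_receipt) held, inferring O(¬anonymize_ballot) would be affirming the consequent — invalid.
No premise or chain of K-axiom applications forces O(¬anonymize_ballot), and none forces O(anonymize_ballot). So ¬anonymize_ballot is neither obligatory nor forbidden under these norms.

Neither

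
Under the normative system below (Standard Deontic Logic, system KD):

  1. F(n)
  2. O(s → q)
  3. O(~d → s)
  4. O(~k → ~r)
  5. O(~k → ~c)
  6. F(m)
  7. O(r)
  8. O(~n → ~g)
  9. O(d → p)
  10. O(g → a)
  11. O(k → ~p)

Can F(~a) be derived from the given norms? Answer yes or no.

Premise 10 is O(g → a), but O(g) is not derivable from the premises, so it does not yield O(a).
No other premise forces O(a). An ideal world satisfying every premise can still have ~a true, so F(~a) is not derivable.

No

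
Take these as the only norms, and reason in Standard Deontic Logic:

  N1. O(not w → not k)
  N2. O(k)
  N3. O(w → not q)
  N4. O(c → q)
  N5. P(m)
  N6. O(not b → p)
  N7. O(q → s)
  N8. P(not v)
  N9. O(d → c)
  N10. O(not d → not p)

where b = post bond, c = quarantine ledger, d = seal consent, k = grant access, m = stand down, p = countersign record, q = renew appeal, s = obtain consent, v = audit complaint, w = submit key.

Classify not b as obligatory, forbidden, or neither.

Forbidden

From premise 2 we have O(k).
Premise 1 is O(not w → not k); contrapositively O(k → w). Since O(k) holds, K gives O(w).
Applying K to premise 3 (O(w → not q)) and O(w) yields O(not q).
Premise 4, O(c → q), contraposes to O(not q → not c); with O(not q) we get O(not c).
Premise 9 is O(d → c); contrapositively O(not c → not d). Since O(not c) holds, K gives O(not d).
Applying K to premise 10 (O(not d → not p)) and O(not d) yields O(not p).
Premise 6 is O(not b → p); contrapositively O(not p → b). Since O(not p) holds, K gives O(b).
Premises 5, 7, 8 do not contribute to this derivation.
Thus O(b), which is F(not b): not b is forbidden.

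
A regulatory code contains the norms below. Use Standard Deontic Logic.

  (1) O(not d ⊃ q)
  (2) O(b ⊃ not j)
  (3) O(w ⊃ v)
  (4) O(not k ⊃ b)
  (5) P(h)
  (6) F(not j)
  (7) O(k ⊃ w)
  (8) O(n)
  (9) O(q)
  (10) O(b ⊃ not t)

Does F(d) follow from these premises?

No

Premise 1 is O(not d ⊃ q); even if O(q) held, inferring O(not d) would be affirming the consequent — invalid.
No other premise forces O(not d). An ideal world satisfying every premise can still have d true, so F(d) is not derivable.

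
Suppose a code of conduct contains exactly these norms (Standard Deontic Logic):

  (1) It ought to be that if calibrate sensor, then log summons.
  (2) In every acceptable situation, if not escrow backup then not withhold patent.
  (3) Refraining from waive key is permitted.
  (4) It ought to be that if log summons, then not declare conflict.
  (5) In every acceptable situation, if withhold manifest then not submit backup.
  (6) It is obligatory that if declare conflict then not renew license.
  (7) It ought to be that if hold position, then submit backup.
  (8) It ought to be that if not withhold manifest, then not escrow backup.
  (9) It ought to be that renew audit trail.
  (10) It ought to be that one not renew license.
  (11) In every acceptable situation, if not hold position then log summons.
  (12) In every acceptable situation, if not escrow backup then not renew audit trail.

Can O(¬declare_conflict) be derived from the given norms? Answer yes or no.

Yes

Premise 9 states O(renew_audit_trail) outright.
The contrapositive of premise 12 (O(¬escrow_backup → ¬renew_audit_trail)) is O(renew_audit_trail → escrow_backup), and O(renew_audit_trail) is already established, so O(escrow_backup).
Premise 8, O(¬withhold_manifest → ¬escrow_backup), contraposes to O(escrow_backup → withhold_manifest); with O(escrow_backup) we get O(withhold_manifest).
From O(withhold_manifest) and premise 5, O(withhold_manifest → ¬submit_backup), we obtain O(¬submit_backup).
Premise 7, O(hold_position → submit_backup), contraposes to O(¬submit_backup → ¬hold_position); with O(¬submit_backup) we get O(¬hold_position).
Applying K to premise 11 (O(¬hold_position → log_summons)) and O(¬hold_position) yields O(log_summons).
Premise 4 is O(log_summons → ¬declare_conflict); since O(log_summons), deontic closure gives O(¬declare_conflict).
Premises 1, 2, 3, 6, 10 do not contribute to this derivation.
So O(¬declare_conflict) follows.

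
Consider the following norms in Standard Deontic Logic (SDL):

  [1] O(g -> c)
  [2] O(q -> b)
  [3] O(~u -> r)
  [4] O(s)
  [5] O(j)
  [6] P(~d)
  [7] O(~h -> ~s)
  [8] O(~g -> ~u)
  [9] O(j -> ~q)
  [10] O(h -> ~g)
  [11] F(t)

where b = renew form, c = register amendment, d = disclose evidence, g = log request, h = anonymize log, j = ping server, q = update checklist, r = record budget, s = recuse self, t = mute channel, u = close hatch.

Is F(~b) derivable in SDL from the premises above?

No

Premise 2 is O(q -> b), but O(q) is not derivable from the premises, so it does not yield O(b).
No other premise forces O(b). An ideal world satisfying every premise can still have ~b true, so F(~b) is not derivable.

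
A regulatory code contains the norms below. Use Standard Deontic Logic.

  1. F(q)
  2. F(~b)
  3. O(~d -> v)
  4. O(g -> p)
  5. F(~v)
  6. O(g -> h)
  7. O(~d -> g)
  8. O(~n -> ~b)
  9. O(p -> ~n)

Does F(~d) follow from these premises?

Premise 2, F(~b), is equivalent to O(b).
Premise 8 is O(~n -> ~b); contrapositively O(b -> n). Since O(b) holds, K gives O(n).
The contrapositive of premise 9 (O(p -> ~n)) is O(n -> ~p), and O(n) is already established, so O(~p).
Premise 4 is O(g -> p); contrapositively O(~p -> ~g). Since O(~p) holds, K gives O(~g).
Premise 7, O(~d -> g), contraposes to O(~g -> d); with O(~g) we get O(d).
Premises 1, 3, 5, 6 do not contribute to this derivation.
So O(d) holds, i.e. F(~d). The claim follows.

Yes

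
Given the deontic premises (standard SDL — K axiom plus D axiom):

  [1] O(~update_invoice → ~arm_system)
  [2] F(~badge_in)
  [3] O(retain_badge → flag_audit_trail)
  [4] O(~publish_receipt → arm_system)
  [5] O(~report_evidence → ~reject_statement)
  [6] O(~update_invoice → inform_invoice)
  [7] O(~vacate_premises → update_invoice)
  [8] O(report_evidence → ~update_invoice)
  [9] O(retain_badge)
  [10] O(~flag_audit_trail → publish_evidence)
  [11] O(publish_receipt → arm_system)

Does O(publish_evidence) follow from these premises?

No

Premise 10 is O(~flag_audit_trail → publish_evidence), but O(~flag_audit_trail) is not derivable from the premises, so it does not yield O(publish_evidence).
No other premise forces O(publish_evidence). An ideal world satisfying every premise can still have publish_evidence false, so O(publish_evidence) is not derivable.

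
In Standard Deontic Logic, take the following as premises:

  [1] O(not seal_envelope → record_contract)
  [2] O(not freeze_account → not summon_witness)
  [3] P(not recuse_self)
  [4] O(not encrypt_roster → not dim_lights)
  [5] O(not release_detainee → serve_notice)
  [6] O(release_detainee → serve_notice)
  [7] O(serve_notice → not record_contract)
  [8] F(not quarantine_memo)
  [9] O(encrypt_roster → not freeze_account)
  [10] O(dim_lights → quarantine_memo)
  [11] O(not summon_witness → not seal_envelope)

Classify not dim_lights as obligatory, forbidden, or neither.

Premises 5 and 6 are O(not release_detainee → serve_notice) and O(release_detainee → serve_notice); every ideal world satisfies not release_detainee or release_detainee, so in either case serve_notice holds — hence O(serve_notice).
Premise 7 is O(serve_notice → not record_contract); since O(serve_notice), deontic closure gives O(not record_contract).
Premise 1, O(not seal_envelope → record_contract), contraposes to O(not record_contract → seal_envelope); with O(not record_contract) we get O(seal_envelope).
Premise 11, O(not summon_witness → not seal_envelope), contraposes to O(seal_envelope → summon_witness); with O(seal_envelope) we get O(summon_witness).
The contrapositive of premise 2 (O(not freeze_account → not summon_witness)) is O(summon_witness → freeze_account), and O(summon_witness) is already established, so O(freeze_account).
Premise 9 is O(encrypt_roster → not freeze_account); contrapositively O(freeze_account → not encrypt_roster). Since O(freeze_account) holds, K gives O(not encrypt_roster).
Applying K to premise 4 (O(not encrypt_roster → not dim_lights)) and O(not encrypt_roster) yields O(not dim_lights).
Premises 3, 8, 10 do not contribute to this derivation.
Hence not dim_lights is obligatory.

Obligatory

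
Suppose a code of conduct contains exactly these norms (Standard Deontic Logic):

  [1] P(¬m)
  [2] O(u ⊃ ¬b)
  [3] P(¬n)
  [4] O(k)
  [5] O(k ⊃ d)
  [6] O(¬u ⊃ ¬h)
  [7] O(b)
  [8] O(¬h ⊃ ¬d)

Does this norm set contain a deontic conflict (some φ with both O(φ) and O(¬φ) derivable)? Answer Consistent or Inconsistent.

From premise 4 we have O(k).
From O(k) and premise 5, O(k ⊃ d), we obtain O(d).
The contrapositive of premise 8 (O(¬h ⊃ ¬d)) is O(d ⊃ h), and O(d) is already established, so O(h).
Premise 6 is O(¬u ⊃ ¬h); contrapositively O(h ⊃ u). Since O(h) holds, K gives O(u).
Applying K to premise 2 (O(u ⊃ ¬b)) and O(u) yields O(¬b).
But premise 7 directly asserts O(b).
We now have both O(¬b) and O(b) — b is simultaneously obligatory and forbidden, violating the D-axiom.

Inconsistent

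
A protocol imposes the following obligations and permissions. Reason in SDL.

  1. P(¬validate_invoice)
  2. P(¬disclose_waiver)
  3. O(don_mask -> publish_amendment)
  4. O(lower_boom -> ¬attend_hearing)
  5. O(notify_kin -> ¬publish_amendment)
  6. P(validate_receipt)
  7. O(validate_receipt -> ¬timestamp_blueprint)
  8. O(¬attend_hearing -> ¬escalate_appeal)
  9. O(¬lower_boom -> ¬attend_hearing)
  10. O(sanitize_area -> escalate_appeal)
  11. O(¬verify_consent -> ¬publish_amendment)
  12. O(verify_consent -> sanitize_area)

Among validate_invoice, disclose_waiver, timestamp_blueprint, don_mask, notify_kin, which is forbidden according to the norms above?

don_mask

Premises 9 and 4 cover both cases: O(¬lower_boom -> ¬attend_hearing) and O(lower_boom -> ¬attend_hearing). Since ¬lower_boom ∨ lower_boom is a tautology, O(¬attend_hearing) follows.
With premise 8, O(¬attend_hearing -> ¬escalate_appeal), the K-axiom yields O(¬escalate_appeal).
Premise 10 is O(sanitize_area -> escalate_appeal); contrapositively O(¬escalate_appeal -> ¬sanitize_area). Since O(¬escalate_appeal) holds, K gives O(¬sanitize_area).
Premise 12, O(verify_consent -> sanitize_area), contraposes to O(¬sanitize_area -> ¬verify_consent); with O(¬sanitize_area) we get O(¬verify_consent).
Premise 11 is O(¬verify_consent -> ¬publish_amendment); since O(¬verify_consent), deontic closure gives O(¬publish_amendment).
Premise 3 is O(don_mask -> publish_amendment); contrapositively O(¬publish_amendment -> ¬don_mask). Since O(¬publish_amendment) holds, K gives O(¬don_mask).
So O(¬don_mask) holds, i.e. don_mask is forbidden. None of the other listed options is forbidden under the premises.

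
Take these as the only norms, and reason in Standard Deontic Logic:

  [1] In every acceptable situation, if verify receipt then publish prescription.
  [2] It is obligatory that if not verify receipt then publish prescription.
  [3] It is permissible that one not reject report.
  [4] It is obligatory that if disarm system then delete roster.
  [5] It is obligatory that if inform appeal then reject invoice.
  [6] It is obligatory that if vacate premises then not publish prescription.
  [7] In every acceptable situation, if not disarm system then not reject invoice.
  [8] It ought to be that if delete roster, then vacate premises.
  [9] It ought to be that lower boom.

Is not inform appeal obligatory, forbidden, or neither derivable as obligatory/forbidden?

Obligatory

Premises 1 and 2 are O(verify_receipt → publish_prescription) and O(¬verify_receipt → publish_prescription); every ideal world satisfies verify_receipt or ¬verify_receipt, so in either case publish_prescription holds — hence O(publish_prescription).
Premise 6, O(vacate_premises → ¬publish_prescription), contraposes to O(publish_prescription → ¬vacate_premises); with O(publish_prescription) we get O(¬vacate_premises).
The contrapositive of premise 8 (O(delete_roster → vacate_premises)) is O(¬vacate_premises → ¬delete_roster), and O(¬vacate_premises) is already established, so O(¬delete_roster).
The contrapositive of premise 4 (O(disarm_system → delete_roster)) is O(¬delete_roster → ¬disarm_system), and O(¬delete_roster) is already established, so O(¬disarm_system).
From O(¬disarm_system) and premise 7, O(¬disarm_system → ¬reject_invoice), we obtain O(¬reject_invoice).
Premise 5 is O(inform_appeal → reject_invoice); contrapositively O(¬reject_invoice → ¬inform_appeal). Since O(¬reject_invoice) holds, K gives O(¬inform_appeal).
Premises 3, 9 do not contribute to this derivation.
Hence ¬inform_appeal is obligatory.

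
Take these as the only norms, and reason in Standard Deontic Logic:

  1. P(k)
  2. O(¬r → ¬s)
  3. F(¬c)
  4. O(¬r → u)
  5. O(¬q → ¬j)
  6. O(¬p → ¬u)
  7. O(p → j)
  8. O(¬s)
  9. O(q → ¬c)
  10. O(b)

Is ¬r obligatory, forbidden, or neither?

Premise 3 is F(¬c), i.e. O(c).
The contrapositive of premise 9 (O(q → ¬c)) is O(c → ¬q), and O(c) is already established, so O(¬q).
From O(¬q) and premise 5, O(¬q → ¬j), we obtain O(¬j).
Premise 7 is O(p → j); contrapositively O(¬j → ¬p). Since O(¬j) holds, K gives O(¬p).
From O(¬p) and premise 6, O(¬p → ¬u), we obtain O(¬u).
Premise 4 is O(¬r → u); contrapositively O(¬u → r). Since O(¬u) holds, K gives O(r).
Premises 1, 2, 8, 10 do not contribute to this derivation.
Thus O(r), which is F(¬r): ¬r is forbidden.

Forbidden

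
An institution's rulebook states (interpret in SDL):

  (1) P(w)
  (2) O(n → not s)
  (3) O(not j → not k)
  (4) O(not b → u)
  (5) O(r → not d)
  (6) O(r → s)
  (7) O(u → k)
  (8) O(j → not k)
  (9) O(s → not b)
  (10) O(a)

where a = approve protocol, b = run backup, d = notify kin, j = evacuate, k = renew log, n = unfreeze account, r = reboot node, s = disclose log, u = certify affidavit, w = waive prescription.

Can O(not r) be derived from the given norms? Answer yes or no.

Yes

Premises 3 and 8 cover both cases: O(not j → not k) and O(j → not k). Since not j ∨ j is a tautology, O(not k) follows.
Premise 7, O(u → k), contraposes to O(not k → not u); with O(not k) we get O(not u).
Premise 4, O(not b → u), contraposes to O(not u → b); with O(not u) we get O(b).
Premise 9 is O(s → not b); contrapositively O(b → not s). Since O(b) holds, K gives O(not s).
The contrapositive of premise 6 (O(r → s)) is O(not s → not r), and O(not s) is already established, so O(not r).
Premises 1, 2, 5, 10 do not contribute to this derivation.
So O(not r) follows.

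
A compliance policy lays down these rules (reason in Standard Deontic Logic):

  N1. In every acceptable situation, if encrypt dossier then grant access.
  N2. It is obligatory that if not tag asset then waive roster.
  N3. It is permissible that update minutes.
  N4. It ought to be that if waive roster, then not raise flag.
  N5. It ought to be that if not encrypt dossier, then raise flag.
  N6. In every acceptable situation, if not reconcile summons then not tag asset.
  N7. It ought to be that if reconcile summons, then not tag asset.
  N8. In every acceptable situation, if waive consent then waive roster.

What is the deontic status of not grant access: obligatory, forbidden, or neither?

Forbidden

Premises 7 and 6 cover both cases: O(reconcile_summons → ¬tag_asset) and O(¬reconcile_summons → ¬tag_asset). Since reconcile_summons ∨ ¬reconcile_summons is a tautology, O(¬tag_asset) follows.
Premise 2 is O(¬tag_asset → waive_roster); since O(¬tag_asset), deontic closure gives O(waive_roster).
From O(waive_roster) and premise 4, O(waive_roster → ¬raise_flag), we obtain O(¬raise_flag).
Premise 5 is O(¬encrypt_dossier → raise_flag); contrapositively O(¬raise_flag → encrypt_dossier). Since O(¬raise_flag) holds, K gives O(encrypt_dossier).
From O(encrypt_dossier) and premise 1, O(encrypt_dossier → grant_access), we obtain O(grant_access).
Premises 3, 8 do not contribute to this derivation.
Thus O(grant_access), which is F(¬grant_access): ¬grant_access is forbidden.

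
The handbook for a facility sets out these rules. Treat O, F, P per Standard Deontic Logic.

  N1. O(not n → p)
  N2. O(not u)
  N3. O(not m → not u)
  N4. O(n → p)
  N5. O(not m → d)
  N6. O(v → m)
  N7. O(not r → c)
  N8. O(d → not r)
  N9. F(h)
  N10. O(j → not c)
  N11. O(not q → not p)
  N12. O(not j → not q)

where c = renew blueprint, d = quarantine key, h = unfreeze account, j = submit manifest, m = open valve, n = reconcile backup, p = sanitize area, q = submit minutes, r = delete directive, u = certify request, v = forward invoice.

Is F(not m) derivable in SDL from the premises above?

Yes

Premises 1 and 4 are O(not n → p) and O(n → p); every ideal world satisfies not n or n, so in either case p holds — hence O(p).
Premise 11 is O(not q → not p); contrapositively O(p → q). Since O(p) holds, K gives O(q).
Premise 12 is O(not j → not q); contrapositively O(q → j). Since O(q) holds, K gives O(j).
With premise 10, O(j → not c), the K-axiom yields O(not c).
Premise 7, O(not r → c), contraposes to O(not c → r); with O(not c) we get O(r).
Premise 8, O(d → not r), contraposes to O(r → not d); with O(r) we get O(not d).
Premise 5 is O(not m → d); contrapositively O(not d → m). Since O(not d) holds, K gives O(m).
Premises 2, 3, 6, 9 do not contribute to this derivation.
So O(m) holds, i.e. F(not m). The claim follows.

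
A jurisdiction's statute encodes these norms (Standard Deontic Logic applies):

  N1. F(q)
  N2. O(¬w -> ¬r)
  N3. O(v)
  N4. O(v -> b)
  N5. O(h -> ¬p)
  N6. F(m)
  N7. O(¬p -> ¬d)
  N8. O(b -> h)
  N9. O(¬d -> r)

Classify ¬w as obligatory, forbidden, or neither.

Premise 3 gives O(v).
Applying K to premise 4 (O(v -> b)) and O(v) yields O(b).
Premise 8 is O(b -> h); since O(b), deontic closure gives O(h).
With premise 5, O(h -> ¬p), the K-axiom yields O(¬p).
Premise 7 is O(¬p -> ¬d); since O(¬p), deontic closure gives O(¬d).
From O(¬d) and premise 9, O(¬d -> r), we obtain O(r).
Premise 2 is O(¬w -> ¬r); contrapositively O(r -> w). Since O(r) holds, K gives O(w).
Premises 1, 6 do not contribute to this derivation.
Thus O(w), which is F(¬w): ¬w is forbidden.

Forbidden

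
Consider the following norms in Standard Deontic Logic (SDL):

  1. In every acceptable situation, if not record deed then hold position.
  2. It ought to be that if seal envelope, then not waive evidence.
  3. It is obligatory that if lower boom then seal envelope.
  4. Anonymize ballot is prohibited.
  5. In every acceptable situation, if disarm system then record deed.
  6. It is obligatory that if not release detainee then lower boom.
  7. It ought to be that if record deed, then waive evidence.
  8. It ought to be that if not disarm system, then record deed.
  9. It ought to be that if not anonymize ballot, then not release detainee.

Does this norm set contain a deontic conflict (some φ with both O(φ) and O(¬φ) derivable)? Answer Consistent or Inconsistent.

Inconsistent

Premises 8 and 5 cover both cases: O(¬disarm_system → record_deed) and O(disarm_system → record_deed). Since ¬disarm_system ∨ disarm_system is a tautology, O(record_deed) follows.
Applying K to premise 7 (O(record_deed → waive_evidence)) and O(record_deed) yields O(waive_evidence).
Premise 2, O(seal_envelope → ¬waive_evidence), contraposes to O(waive_evidence → ¬seal_envelope); with O(waive_evidence) we get O(¬seal_envelope).
Premise 3 is O(lower_boom → seal_envelope); contrapositively O(¬seal_envelope → ¬lower_boom). Since O(¬seal_envelope) holds, K gives O(¬lower_boom).
The contrapositive of premise 6 (O(¬release_detainee → lower_boom)) is O(¬lower_boom → release_detainee), and O(¬lower_boom) is already established, so O(release_detainee).
Premise 9, O(¬anonymize_ballot → ¬release_detainee), contraposes to O(release_detainee → anonymize_ballot); with O(release_detainee) we get O(anonymize_ballot).
But premise 4, F(anonymize_ballot), means O(¬anonymize_ballot).
We now have both O(anonymize_ballot) and O(¬anonymize_ballot) — anonymize_ballot is simultaneously obligatory and forbidden, violating the D-axiom.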